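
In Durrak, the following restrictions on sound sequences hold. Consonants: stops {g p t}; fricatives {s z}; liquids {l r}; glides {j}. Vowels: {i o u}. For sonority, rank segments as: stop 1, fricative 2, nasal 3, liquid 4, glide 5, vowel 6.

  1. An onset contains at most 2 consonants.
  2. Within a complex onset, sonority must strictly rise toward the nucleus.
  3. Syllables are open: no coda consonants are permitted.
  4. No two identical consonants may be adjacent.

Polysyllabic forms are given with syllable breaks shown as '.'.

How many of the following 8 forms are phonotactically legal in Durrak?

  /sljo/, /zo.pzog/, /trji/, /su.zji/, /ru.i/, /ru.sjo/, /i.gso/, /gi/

/sljo/ — violates constraint 1: syllable 1 onset /slj/ has 3 consonants (> 2) → phonotactically illegal
/zo.pzog/ — violates constraint 3: syllable 2 coda /g/ has 1 consonant (> 0) → phonotactically illegal
/trji/ — violates constraint 1: syllable 1 onset /trj/ has 3 consonants (> 2) → phonotactically illegal
/su.zji/ — σ1 onset /s/, coda /∅/ ok; σ2 onset /zj/ (2→5 rises), coda /∅/ ok → phonotactically legal
/ru.i/ — σ1 onset /r/, coda /∅/ ok; σ2 onset /∅/, coda /∅/ ok → phonotactically legal
/ru.sjo/ — σ1 onset /r/, coda /∅/ ok; σ2 onset /sj/ (2→5 rises), coda /∅/ ok → phonotactically legal
/i.gso/ — σ1 onset /∅/, coda /∅/ ok; σ2 onset /gs/ (1→2 rises), coda /∅/ ok → phonotactically legal
/gi/ — σ1 onset /g/, coda /∅/ ok → phonotactically legal
Phonotactically legal: /su.zji/, /ru.i/, /ru.sjo/, /i.gso/, /gi/ → 5.

5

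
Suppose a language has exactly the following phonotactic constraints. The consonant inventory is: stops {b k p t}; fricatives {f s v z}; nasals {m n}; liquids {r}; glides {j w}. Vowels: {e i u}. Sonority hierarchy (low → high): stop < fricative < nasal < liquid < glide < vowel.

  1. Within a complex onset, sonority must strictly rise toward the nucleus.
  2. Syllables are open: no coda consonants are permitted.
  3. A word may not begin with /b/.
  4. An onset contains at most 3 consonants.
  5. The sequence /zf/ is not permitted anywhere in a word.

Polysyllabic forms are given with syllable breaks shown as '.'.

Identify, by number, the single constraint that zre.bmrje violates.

4

zre.bmrje: syllable 2 onset /bmrj/ has 4 consonants (> 3).
This is a violation of constraint 4: "An onset contains at most 3 consonants."
The remaining constraints (1, 2, 3, 5) are satisfied.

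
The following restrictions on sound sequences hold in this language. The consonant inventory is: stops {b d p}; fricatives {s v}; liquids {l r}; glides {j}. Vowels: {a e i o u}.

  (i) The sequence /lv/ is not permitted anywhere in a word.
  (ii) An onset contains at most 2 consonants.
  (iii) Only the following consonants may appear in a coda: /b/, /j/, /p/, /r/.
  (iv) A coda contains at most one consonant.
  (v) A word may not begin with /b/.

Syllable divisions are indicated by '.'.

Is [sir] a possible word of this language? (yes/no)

yes

[sir] — σ1 onset /s/, coda /r/ ok → well-formed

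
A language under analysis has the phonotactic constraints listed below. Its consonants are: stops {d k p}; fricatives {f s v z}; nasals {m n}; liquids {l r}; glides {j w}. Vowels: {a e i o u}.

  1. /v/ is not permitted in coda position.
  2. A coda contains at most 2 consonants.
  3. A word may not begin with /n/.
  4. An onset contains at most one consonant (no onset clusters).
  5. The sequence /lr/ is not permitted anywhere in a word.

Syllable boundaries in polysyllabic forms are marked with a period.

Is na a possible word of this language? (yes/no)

no

na — violates constraint 3: word begins with /n/ → ill-formed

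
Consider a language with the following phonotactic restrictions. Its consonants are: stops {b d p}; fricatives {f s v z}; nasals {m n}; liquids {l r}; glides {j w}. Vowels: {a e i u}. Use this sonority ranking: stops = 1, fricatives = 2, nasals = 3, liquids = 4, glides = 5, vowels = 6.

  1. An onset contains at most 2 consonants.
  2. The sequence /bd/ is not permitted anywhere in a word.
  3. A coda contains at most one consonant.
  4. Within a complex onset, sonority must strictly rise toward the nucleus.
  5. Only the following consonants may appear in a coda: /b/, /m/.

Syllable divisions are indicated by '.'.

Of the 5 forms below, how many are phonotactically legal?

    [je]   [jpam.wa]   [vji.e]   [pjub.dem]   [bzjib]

2

[je] — σ1 onset /j/, coda /∅/ ok → phonotactically legal
[jpam.wa] — violates constraint 4: syllable 1 onset /jp/: /j/ (glide, 5) → /p/ (stop, 1) does not rise → phonotactically illegal
[vji.e] — σ1 onset /vj/ (2→5 rises), coda /∅/ ok; σ2 onset /∅/, coda /∅/ ok → phonotactically legal
[pjub.dem] — violates constraint 2: contains banned sequence /bd/ → phonotactically illegal
[bzjib] — violates constraint 1: syllable 1 onset /bzj/ has 3 consonants (> 2) → phonotactically illegal
Phonotactically legal: [je], [vji.e] → 2.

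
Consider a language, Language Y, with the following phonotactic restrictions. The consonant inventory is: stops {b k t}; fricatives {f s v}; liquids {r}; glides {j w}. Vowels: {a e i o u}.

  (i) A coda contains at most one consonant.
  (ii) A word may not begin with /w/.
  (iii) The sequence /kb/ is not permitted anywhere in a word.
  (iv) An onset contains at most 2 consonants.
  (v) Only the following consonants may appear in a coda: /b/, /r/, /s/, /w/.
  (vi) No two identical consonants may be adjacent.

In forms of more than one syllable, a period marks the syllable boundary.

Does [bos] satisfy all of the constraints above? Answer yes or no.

yes

[bos] — σ1 onset /b/, coda /s/ ok → licit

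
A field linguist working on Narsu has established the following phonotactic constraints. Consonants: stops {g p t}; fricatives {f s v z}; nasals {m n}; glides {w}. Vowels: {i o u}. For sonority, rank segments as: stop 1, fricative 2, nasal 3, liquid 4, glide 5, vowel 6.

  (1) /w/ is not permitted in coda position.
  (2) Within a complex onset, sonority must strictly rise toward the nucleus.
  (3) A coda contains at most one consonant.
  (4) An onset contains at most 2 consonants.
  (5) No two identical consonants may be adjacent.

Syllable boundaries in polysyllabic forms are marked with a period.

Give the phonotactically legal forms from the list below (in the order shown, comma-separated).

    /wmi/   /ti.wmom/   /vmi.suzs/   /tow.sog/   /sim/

/wmi/ — violates constraint 2: syllable 1 onset /wm/: /w/ (glide, 5) → /m/ (nasal, 3) does not rise → phonotactically illegal
/ti.wmom/ — violates constraint 2: syllable 2 onset /wm/: /w/ (glide, 5) → /m/ (nasal, 3) does not rise → phonotactically illegal
/vmi.suzs/ — violates constraint 3: syllable 2 coda /zs/ has 2 consonants (> 1) → phonotactically illegal
/tow.sog/ — violates constraint 1: syllable 1 coda contains /w/ → phonotactically illegal
/sim/ — σ1 onset /s/, coda /m/ ok → phonotactically legal

/sim/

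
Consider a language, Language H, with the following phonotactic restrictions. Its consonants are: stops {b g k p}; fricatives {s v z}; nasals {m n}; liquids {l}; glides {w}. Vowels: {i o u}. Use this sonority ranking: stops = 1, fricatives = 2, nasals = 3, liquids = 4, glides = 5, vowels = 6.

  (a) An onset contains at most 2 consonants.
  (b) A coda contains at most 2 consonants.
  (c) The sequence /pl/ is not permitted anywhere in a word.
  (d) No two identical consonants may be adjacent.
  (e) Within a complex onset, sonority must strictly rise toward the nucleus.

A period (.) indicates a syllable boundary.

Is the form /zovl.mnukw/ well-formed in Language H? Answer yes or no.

no

/zovl.mnukw/ — violates constraint (e): syllable 2 onset /mn/: /m/ (nasal, 3) → /n/ (nasal, 3) does not rise → ill-formed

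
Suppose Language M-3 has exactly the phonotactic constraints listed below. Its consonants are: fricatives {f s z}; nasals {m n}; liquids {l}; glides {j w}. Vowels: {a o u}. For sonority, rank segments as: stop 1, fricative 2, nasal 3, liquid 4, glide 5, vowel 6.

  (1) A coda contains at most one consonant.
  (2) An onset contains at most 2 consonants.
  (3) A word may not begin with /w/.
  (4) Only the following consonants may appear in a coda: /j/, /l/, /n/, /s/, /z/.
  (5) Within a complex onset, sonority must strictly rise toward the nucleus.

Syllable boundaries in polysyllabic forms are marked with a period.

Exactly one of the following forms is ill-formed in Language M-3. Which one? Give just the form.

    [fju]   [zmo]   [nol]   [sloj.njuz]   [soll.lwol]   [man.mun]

[soll.lwol]

[fju] — σ1 onset /fj/ (2→5 rises), coda /∅/ ok → well-formed
[zmo] — σ1 onset /zm/ (2→3 rises), coda /∅/ ok → well-formed
[nol] — σ1 onset /n/, coda /l/ ok → well-formed
[sloj.njuz] — σ1 onset /sl/ (2→4 rises), coda /j/ ok; σ2 onset /nj/ (3→5 rises), coda /z/ ok → well-formed
[soll.lwol] — violates constraint 1: syllable 1 coda /ll/ has 2 consonants (> 1) → ill-formed
[man.mun] — σ1 onset /m/, coda /n/ ok; σ2 onset /m/, coda /n/ ok → well-formed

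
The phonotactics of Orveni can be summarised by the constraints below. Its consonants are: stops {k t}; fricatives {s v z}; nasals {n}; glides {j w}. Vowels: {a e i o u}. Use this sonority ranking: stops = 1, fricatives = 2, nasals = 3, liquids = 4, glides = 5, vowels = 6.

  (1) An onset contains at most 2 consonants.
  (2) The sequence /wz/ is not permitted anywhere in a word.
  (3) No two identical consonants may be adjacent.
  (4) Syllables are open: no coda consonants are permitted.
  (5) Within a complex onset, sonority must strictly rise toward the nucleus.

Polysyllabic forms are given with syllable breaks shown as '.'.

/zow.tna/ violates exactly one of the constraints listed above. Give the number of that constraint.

/zow.tna/: syllable 1 coda /w/ has 1 consonant (> 0).
This is a violation of constraint 4: "Syllables are open: no coda consonants are permitted."
The remaining constraints (1, 2, 3, 5) are satisfied.

4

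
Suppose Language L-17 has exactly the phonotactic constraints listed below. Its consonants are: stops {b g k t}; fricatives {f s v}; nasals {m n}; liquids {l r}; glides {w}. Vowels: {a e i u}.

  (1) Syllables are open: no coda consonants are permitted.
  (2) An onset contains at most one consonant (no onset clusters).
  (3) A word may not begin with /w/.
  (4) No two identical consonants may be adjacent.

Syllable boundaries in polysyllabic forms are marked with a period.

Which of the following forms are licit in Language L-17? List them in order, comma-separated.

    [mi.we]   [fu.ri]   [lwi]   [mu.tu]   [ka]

[mi.we], [fu.ri], [mu.tu], [ka]

[mi.we] — σ1 onset /m/, coda /∅/ ok; σ2 onset /w/, coda /∅/ ok → licit
[fu.ri] — σ1 onset /f/, coda /∅/ ok; σ2 onset /r/, coda /∅/ ok → licit
[lwi] — violates constraint 2: syllable 1 onset /lw/ has 2 consonants (> 1) → illicit
[mu.tu] — σ1 onset /m/, coda /∅/ ok; σ2 onset /t/, coda /∅/ ok → licit
[ka] — σ1 onset /k/, coda /∅/ ok → licit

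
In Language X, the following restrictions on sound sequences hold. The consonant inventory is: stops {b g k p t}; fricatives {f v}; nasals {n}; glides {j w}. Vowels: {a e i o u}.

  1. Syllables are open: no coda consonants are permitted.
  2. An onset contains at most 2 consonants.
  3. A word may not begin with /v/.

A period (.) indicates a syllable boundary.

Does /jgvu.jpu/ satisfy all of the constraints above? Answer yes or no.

no

/jgvu.jpu/ — violates constraint 2: syllable 1 onset /jgv/ has 3 consonants (> 2) → phonotactically illegal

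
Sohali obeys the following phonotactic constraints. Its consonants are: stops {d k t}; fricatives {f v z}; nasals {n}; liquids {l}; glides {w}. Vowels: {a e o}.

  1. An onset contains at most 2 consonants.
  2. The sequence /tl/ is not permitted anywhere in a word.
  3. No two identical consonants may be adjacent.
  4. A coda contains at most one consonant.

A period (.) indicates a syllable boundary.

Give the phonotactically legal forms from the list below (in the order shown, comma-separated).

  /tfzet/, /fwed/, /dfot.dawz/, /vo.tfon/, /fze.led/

/tfzet/ — violates constraint 1: syllable 1 onset /tfz/ has 3 consonants (> 2) → phonotactically illegal
/fwed/ — σ1 onset /fw/ (2C), coda /d/ ok → phonotactically legal
/dfot.dawz/ — violates constraint 4: syllable 2 coda /wz/ has 2 consonants (> 1) → phonotactically illegal
/vo.tfon/ — σ1 onset /v/, coda /∅/ ok; σ2 onset /tf/ (2C), coda /n/ ok → phonotactically legal
/fze.led/ — σ1 onset /fz/ (2C), coda /∅/ ok; σ2 onset /l/, coda /d/ ok → phonotactically legal

/fwed/, /vo.tfon/, /fze.led/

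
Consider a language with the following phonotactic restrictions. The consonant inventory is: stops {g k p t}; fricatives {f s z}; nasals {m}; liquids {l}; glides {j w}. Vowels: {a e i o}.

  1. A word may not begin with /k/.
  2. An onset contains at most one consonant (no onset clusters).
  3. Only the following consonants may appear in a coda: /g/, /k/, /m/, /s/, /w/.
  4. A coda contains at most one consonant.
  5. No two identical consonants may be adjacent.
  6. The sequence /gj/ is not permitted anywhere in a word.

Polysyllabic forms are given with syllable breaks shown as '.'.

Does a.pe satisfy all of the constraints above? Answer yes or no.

yes

a.pe — σ1 onset /∅/, coda /∅/ ok; σ2 onset /p/, coda /∅/ ok → licit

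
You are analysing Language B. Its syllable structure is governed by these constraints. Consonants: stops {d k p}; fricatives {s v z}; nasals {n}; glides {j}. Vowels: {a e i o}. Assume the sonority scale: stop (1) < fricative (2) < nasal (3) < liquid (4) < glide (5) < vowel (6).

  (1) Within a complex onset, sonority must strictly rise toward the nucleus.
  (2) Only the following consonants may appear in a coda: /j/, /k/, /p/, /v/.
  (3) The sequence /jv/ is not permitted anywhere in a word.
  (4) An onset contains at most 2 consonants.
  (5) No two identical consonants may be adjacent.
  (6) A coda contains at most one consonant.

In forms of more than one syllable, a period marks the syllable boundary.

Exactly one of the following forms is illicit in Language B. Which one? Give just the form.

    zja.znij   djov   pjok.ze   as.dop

as.dop

zja.znij — σ1 onset /zj/ (2→5 rises), coda /∅/ ok; σ2 onset /zn/ (2→3 rises), coda /j/ ok → licit
djov — σ1 onset /dj/ (1→5 rises), coda /v/ ok → licit
pjok.ze — σ1 onset /pj/ (1→5 rises), coda /k/ ok; σ2 onset /z/, coda /∅/ ok → licit
as.dop — violates constraint 2: syllable 1 coda contains /s/, which is not a licensed coda consonant → illicit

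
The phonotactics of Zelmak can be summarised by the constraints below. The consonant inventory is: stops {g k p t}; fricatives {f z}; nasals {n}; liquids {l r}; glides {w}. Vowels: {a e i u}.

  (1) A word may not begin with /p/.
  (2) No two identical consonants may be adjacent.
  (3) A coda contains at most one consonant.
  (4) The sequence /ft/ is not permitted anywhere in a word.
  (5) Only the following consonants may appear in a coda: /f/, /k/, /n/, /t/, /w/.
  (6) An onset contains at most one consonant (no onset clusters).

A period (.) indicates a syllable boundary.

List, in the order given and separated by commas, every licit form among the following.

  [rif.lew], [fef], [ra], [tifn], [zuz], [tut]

[rif.lew] — σ1 onset /r/, coda /f/ ok; σ2 onset /l/, coda /w/ ok → licit
[fef] — σ1 onset /f/, coda /f/ ok → licit
[ra] — σ1 onset /r/, coda /∅/ ok → licit
[tifn] — violates constraint 3: syllable 1 coda /fn/ has 2 consonants (> 1) → illicit
[zuz] — violates constraint 5: syllable 1 coda contains /z/, which is not a licensed coda consonant → illicit
[tut] — σ1 onset /t/, coda /t/ ok → licit

[rif.lew], [fef], [ra], [tut]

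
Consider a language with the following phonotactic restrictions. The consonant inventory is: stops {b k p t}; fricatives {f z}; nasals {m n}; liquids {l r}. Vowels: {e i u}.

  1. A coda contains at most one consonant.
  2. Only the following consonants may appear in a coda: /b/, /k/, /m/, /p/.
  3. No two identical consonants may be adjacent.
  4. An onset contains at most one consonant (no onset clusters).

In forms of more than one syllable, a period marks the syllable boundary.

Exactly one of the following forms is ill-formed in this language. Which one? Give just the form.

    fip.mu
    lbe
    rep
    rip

fip.mu — σ1 onset /f/, coda /p/ ok; σ2 onset /m/, coda /∅/ ok → well-formed
lbe — violates constraint 4: syllable 1 onset /lb/ has 2 consonants (> 1) → ill-formed
rep — σ1 onset /r/, coda /p/ ok → well-formed
rip — σ1 onset /r/, coda /p/ ok → well-formed

lbe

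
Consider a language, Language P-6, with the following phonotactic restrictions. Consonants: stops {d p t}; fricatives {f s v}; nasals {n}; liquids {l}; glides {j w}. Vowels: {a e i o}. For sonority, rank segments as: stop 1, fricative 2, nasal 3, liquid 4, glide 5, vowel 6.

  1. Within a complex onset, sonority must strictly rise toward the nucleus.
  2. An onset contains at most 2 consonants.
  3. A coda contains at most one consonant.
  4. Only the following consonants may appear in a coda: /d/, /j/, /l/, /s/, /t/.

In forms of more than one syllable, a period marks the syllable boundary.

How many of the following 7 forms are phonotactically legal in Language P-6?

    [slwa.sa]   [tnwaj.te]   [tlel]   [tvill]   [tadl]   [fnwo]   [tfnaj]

[slwa.sa] — violates constraint 2: syllable 1 onset /slw/ has 3 consonants (> 2) → phonotactically illegal
[tnwaj.te] — violates constraint 2: syllable 1 onset /tnw/ has 3 consonants (> 2) → phonotactically illegal
[tlel] — σ1 onset /tl/ (1→4 rises), coda /l/ ok → phonotactically legal
[tvill] — violates constraint 3: syllable 1 coda /ll/ has 2 consonants (> 1) → phonotactically illegal
[tadl] — violates constraint 3: syllable 1 coda /dl/ has 2 consonants (> 1) → phonotactically illegal
[fnwo] — violates constraint 2: syllable 1 onset /fnw/ has 3 consonants (> 2) → phonotactically illegal
[tfnaj] — violates constraint 2: syllable 1 onset /tfn/ has 3 consonants (> 2) → phonotactically illegal
Phonotactically legal: [tlel] → 1.

1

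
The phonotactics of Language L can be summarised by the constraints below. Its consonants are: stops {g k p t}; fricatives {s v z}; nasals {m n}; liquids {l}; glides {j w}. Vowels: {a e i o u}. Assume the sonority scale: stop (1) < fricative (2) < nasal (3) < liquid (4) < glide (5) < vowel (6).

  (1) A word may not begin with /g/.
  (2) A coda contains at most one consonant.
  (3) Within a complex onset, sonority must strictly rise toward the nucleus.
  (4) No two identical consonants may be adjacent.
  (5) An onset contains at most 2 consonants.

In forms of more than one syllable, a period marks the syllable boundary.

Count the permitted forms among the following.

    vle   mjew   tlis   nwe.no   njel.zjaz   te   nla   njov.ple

8

vle — σ1 onset /vl/ (2→4 rises), coda /∅/ ok → permitted
mjew — σ1 onset /mj/ (3→5 rises), coda /w/ ok → permitted
tlis — σ1 onset /tl/ (1→4 rises), coda /s/ ok → permitted
nwe.no — σ1 onset /nw/ (3→5 rises), coda /∅/ ok; σ2 onset /n/, coda /∅/ ok → permitted
njel.zjaz — σ1 onset /nj/ (3→5 rises), coda /l/ ok; σ2 onset /zj/ (2→5 rises), coda /z/ ok → permitted
te — σ1 onset /t/, coda /∅/ ok → permitted
nla — σ1 onset /nl/ (3→4 rises), coda /∅/ ok → permitted
njov.ple — σ1 onset /nj/ (3→5 rises), coda /v/ ok; σ2 onset /pl/ (1→4 rises), coda /∅/ ok → permitted
Permitted: vle, mjew, tlis, nwe.no, njel.zjaz, te, nla, njov.ple → 8.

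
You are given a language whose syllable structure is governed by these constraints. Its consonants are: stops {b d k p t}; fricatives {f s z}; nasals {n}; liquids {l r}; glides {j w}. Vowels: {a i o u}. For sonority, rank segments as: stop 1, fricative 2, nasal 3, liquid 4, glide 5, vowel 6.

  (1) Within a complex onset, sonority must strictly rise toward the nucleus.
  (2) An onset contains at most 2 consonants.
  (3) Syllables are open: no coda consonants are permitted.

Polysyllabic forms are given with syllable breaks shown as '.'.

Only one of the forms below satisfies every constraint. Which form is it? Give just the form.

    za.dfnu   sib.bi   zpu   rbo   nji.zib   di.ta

di.ta

za.dfnu — violates constraint 2: syllable 2 onset /dfn/ has 3 consonants (> 2) → ill-formed
sib.bi — violates constraint 3: syllable 1 coda /b/ has 1 consonant (> 0) → ill-formed
zpu — violates constraint 1: syllable 1 onset /zp/: /z/ (fricative, 2) → /p/ (stop, 1) does not rise → ill-formed
rbo — violates constraint 1: syllable 1 onset /rb/: /r/ (liquid, 4) → /b/ (stop, 1) does not rise → ill-formed
nji.zib — violates constraint 3: syllable 2 coda /b/ has 1 consonant (> 0) → ill-formed
di.ta — σ1 onset /d/, coda /∅/ ok; σ2 onset /t/, coda /∅/ ok → well-formed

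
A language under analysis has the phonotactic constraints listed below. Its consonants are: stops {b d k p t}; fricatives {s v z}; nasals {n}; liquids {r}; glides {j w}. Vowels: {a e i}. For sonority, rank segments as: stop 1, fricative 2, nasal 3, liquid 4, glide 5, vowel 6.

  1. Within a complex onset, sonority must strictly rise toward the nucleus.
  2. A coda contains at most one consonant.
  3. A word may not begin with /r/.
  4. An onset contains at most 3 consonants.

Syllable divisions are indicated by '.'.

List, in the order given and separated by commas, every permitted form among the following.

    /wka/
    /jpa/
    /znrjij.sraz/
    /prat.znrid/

/prat.znrid/

/wka/ — violates constraint 1: syllable 1 onset /wk/: /w/ (glide, 5) → /k/ (stop, 1) does not rise → not permitted
/jpa/ — violates constraint 1: syllable 1 onset /jp/: /j/ (glide, 5) → /p/ (stop, 1) does not rise → not permitted
/znrjij.sraz/ — violates constraint 4: syllable 1 onset /znrj/ has 4 consonants (> 3) → not permitted
/prat.znrid/ — σ1 onset /pr/ (1→4 rises), coda /t/ ok; σ2 onset /znr/ (2→3→4 rises), coda /d/ ok → permitted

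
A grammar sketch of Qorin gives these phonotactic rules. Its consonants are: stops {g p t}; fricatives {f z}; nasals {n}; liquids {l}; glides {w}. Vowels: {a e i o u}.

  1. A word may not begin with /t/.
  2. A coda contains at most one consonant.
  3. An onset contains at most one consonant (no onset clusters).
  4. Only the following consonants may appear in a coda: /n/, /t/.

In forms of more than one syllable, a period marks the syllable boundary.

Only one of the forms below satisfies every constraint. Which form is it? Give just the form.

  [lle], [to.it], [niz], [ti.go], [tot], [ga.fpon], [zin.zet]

[zin.zet]

[lle] — violates constraint 3: syllable 1 onset /ll/ has 2 consonants (> 1) → phonotactically illegal
[to.it] — violates constraint 1: word begins with /t/ → phonotactically illegal
[niz] — violates constraint 4: syllable 1 coda contains /z/, which is not a licensed coda consonant → phonotactically illegal
[ti.go] — violates constraint 1: word begins with /t/ → phonotactically illegal
[tot] — violates constraint 1: word begins with /t/ → phonotactically illegal
[ga.fpon] — violates constraint 3: syllable 2 onset /fp/ has 2 consonants (> 1) → phonotactically illegal
[zin.zet] — σ1 onset /z/, coda /n/ ok; σ2 onset /z/, coda /t/ ok → phonotactically legal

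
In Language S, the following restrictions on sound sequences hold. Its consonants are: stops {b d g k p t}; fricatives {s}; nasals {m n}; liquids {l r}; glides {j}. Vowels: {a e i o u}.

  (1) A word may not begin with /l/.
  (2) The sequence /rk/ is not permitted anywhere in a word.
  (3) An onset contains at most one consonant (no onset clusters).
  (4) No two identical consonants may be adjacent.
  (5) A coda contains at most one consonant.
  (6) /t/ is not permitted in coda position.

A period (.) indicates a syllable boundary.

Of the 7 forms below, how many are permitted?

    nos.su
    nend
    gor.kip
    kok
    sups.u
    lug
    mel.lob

1

nos.su — violates constraint 4: adjacent identical consonants /ss/ → not permitted
nend — violates constraint 5: syllable 1 coda /nd/ has 2 consonants (> 1) → not permitted
gor.kip — violates constraint 2: contains banned sequence /rk/ → not permitted
kok — σ1 onset /k/, coda /k/ ok → permitted
sups.u — violates constraint 5: syllable 1 coda /ps/ has 2 consonants (> 1) → not permitted
lug — violates constraint 1: word begins with /l/ → not permitted
mel.lob — violates constraint 4: adjacent identical consonants /ll/ → not permitted
Permitted: kok → 1.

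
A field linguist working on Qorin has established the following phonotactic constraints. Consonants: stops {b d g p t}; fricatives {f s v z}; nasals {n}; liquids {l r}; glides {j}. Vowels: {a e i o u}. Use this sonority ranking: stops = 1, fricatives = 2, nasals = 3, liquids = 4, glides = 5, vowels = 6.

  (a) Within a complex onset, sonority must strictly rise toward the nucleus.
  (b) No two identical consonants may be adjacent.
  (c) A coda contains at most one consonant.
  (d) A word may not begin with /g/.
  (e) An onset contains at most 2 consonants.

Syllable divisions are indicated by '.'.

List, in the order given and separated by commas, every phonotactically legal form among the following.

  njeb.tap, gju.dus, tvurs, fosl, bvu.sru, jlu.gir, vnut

njeb.tap — σ1 onset /nj/ (3→5 rises), coda /b/ ok; σ2 onset /t/, coda /p/ ok → phonotactically legal
gju.dus — violates constraint (d): word begins with /g/ → phonotactically illegal
tvurs — violates constraint (c): syllable 1 coda /rs/ has 2 consonants (> 1) → phonotactically illegal
fosl — violates constraint (c): syllable 1 coda /sl/ has 2 consonants (> 1) → phonotactically illegal
bvu.sru — σ1 onset /bv/ (1→2 rises), coda /∅/ ok; σ2 onset /sr/ (2→4 rises), coda /∅/ ok → phonotactically legal
jlu.gir — violates constraint (a): syllable 1 onset /jl/: /j/ (glide, 5) → /l/ (liquid, 4) does not rise → phonotactically illegal
vnut — σ1 onset /vn/ (2→3 rises), coda /t/ ok → phonotactically legal

njeb.tap, bvu.sru, vnut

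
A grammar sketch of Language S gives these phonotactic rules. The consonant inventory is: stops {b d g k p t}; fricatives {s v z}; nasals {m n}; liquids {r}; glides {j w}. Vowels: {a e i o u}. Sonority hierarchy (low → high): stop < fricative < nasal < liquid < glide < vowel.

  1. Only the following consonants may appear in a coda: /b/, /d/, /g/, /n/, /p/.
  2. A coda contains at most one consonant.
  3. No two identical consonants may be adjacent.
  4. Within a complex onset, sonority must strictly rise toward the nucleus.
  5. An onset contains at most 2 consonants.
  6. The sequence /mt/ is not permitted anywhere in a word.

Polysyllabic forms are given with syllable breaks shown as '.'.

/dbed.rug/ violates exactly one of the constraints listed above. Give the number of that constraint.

/dbed.rug/: syllable 1 onset /db/: /d/ (stop, 1) → /b/ (stop, 1) does not rise.
This is a violation of constraint 4: "Within a complex onset, sonority must strictly rise toward the nucleus."
The remaining constraints (1, 2, 3, 5, 6) are satisfied.

4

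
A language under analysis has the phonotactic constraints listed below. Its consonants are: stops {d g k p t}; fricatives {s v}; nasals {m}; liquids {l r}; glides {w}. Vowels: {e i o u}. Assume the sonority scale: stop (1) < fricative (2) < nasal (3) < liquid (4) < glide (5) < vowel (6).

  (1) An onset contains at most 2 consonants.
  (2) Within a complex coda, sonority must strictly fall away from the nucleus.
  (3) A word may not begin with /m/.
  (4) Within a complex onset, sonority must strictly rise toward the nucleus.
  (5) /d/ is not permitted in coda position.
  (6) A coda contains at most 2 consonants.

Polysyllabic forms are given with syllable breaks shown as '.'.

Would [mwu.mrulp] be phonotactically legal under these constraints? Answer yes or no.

no

[mwu.mrulp] — violates constraint 3: word begins with /m/ → phonotactically illegal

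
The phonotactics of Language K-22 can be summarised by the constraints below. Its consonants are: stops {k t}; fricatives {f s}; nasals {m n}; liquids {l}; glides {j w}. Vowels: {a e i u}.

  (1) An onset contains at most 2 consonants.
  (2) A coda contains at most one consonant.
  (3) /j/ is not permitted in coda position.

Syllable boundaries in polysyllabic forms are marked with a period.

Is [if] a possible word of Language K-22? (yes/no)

[if] — σ1 onset /∅/, coda /f/ ok → permitted

yes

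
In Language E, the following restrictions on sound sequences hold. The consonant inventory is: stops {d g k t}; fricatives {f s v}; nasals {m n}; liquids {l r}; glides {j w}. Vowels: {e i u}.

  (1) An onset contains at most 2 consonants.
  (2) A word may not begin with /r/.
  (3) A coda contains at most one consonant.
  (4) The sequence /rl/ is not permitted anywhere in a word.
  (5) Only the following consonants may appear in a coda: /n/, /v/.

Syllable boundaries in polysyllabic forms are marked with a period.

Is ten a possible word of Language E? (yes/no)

ten — σ1 onset /t/, coda /n/ ok → permitted

yes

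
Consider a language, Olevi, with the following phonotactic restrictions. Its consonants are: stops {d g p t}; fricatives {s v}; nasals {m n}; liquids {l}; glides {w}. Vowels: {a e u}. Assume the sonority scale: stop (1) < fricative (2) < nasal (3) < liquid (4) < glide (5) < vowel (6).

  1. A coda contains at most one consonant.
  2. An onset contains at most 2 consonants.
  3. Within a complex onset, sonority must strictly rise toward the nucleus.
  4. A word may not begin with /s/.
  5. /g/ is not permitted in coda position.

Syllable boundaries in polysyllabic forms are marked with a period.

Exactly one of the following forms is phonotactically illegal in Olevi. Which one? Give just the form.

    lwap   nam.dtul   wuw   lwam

nam.dtul

lwap — σ1 onset /lw/ (4→5 rises), coda /p/ ok → phonotactically legal
nam.dtul — violates constraint 3: syllable 2 onset /dt/: /d/ (stop, 1) → /t/ (stop, 1) does not rise → phonotactically illegal
wuw — σ1 onset /w/, coda /w/ ok → phonotactically legal
lwam — σ1 onset /lw/ (4→5 rises), coda /m/ ok → phonotactically legal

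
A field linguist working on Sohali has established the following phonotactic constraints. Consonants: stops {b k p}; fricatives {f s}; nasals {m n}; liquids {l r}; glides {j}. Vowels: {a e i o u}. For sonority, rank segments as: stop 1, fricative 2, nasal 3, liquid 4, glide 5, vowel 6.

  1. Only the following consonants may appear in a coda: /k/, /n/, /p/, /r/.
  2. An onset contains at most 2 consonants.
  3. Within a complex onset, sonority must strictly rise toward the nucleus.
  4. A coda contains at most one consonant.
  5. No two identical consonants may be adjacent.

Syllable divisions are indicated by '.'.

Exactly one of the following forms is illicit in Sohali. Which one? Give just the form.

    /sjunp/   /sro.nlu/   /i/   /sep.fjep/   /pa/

/sjunp/ — violates constraint 4: syllable 1 coda /np/ has 2 consonants (> 1) → illicit
/sro.nlu/ — σ1 onset /sr/ (2→4 rises), coda /∅/ ok; σ2 onset /nl/ (3→4 rises), coda /∅/ ok → licit
/i/ — σ1 onset /∅/, coda /∅/ ok → licit
/sep.fjep/ — σ1 onset /s/, coda /p/ ok; σ2 onset /fj/ (2→5 rises), coda /p/ ok → licit
/pa/ — σ1 onset /p/, coda /∅/ ok → licit

/sjunp/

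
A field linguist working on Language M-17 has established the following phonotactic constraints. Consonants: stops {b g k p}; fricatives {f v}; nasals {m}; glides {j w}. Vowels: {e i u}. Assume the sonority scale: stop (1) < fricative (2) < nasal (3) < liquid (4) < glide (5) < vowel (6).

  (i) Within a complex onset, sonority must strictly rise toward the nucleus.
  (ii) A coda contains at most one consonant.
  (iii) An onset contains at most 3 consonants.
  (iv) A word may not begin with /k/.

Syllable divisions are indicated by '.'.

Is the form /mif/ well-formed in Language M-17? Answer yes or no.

yes

/mif/ — σ1 onset /m/, coda /f/ ok → well-formed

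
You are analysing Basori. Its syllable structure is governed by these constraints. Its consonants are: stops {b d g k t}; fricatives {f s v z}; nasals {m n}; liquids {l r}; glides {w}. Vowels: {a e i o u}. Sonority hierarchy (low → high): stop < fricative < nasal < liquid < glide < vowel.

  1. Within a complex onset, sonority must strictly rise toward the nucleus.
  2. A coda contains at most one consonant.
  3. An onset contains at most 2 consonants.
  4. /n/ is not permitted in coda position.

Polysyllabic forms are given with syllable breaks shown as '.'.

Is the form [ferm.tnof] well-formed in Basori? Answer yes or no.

no

[ferm.tnof] — violates constraint 2: syllable 1 coda /rm/ has 2 consonants (> 1) → ill-formed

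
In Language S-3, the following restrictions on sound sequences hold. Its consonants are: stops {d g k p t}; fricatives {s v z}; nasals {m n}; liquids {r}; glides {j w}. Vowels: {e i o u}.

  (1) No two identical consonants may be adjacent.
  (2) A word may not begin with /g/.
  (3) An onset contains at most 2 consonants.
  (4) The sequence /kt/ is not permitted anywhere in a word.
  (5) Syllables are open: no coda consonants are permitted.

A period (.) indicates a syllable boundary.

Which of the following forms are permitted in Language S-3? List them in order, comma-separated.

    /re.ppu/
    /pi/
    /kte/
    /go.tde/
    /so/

/pi/, /so/

/re.ppu/ — violates constraint 1: adjacent identical consonants /pp/ → not permitted
/pi/ — σ1 onset /p/, coda /∅/ ok → permitted
/kte/ — violates constraint 4: contains banned sequence /kt/ → not permitted
/go.tde/ — violates constraint 2: word begins with /g/ → not permitted
/so/ — σ1 onset /s/, coda /∅/ ok → permitted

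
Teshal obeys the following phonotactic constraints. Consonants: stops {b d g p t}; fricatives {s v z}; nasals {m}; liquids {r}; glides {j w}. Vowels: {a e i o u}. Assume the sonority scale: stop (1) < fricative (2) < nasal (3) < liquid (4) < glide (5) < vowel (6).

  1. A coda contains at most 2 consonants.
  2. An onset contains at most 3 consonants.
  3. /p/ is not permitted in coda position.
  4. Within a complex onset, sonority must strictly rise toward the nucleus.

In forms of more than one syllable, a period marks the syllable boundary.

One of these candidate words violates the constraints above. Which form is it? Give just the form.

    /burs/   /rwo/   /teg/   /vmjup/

/vmjup/

/burs/ — σ1 onset /b/, coda /rs/ (2C) ok → licit
/rwo/ — σ1 onset /rw/ (4→5 rises), coda /∅/ ok → licit
/teg/ — σ1 onset /t/, coda /g/ ok → licit
/vmjup/ — violates constraint 3: syllable 1 coda contains /p/ → illicit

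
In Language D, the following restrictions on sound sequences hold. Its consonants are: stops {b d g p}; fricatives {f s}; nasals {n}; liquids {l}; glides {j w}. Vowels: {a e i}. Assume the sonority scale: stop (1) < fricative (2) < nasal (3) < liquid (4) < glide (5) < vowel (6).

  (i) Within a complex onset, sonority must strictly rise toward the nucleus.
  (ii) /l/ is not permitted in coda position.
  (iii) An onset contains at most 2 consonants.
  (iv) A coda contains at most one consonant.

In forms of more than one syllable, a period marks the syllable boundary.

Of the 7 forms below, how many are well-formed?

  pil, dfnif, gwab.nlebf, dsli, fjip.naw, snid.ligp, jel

pil — violates constraint (ii): syllable 1 coda contains /l/ → ill-formed
dfnif — violates constraint (iii): syllable 1 onset /dfn/ has 3 consonants (> 2) → ill-formed
gwab.nlebf — violates constraint (iv): syllable 2 coda /bf/ has 2 consonants (> 1) → ill-formed
dsli — violates constraint (iii): syllable 1 onset /dsl/ has 3 consonants (> 2) → ill-formed
fjip.naw — σ1 onset /fj/ (2→5 rises), coda /p/ ok; σ2 onset /n/, coda /w/ ok → well-formed
snid.ligp — violates constraint (iv): syllable 2 coda /gp/ has 2 consonants (> 1) → ill-formed
jel — violates constraint (ii): syllable 1 coda contains /l/ → ill-formed
Well-formed: fjip.naw → 1.

1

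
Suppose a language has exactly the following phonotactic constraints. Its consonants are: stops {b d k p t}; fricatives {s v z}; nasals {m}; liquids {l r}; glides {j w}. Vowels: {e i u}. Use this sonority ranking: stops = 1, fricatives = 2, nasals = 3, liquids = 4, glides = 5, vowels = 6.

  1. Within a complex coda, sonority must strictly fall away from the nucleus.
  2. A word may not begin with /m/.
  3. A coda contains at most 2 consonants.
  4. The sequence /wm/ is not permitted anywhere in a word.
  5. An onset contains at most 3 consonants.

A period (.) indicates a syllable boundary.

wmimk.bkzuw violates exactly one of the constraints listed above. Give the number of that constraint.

4

wmimk.bkzuw: contains banned sequence /wm/.
This is a violation of constraint 4: "The sequence /wm/ is not permitted anywhere in a word."
The remaining constraints (1, 2, 3, 5) are satisfied.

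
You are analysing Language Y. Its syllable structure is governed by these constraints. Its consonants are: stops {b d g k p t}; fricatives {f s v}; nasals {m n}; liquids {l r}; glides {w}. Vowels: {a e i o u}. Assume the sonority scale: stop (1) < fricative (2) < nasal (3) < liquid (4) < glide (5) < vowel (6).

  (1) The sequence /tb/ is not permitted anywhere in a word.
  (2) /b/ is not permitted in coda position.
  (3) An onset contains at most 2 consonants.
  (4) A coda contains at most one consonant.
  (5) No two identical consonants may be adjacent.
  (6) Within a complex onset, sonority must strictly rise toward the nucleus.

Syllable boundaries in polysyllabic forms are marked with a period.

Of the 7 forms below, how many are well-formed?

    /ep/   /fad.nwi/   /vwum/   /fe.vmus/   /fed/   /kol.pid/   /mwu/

/ep/ — σ1 onset /∅/, coda /p/ ok → well-formed
/fad.nwi/ — σ1 onset /f/, coda /d/ ok; σ2 onset /nw/ (3→5 rises), coda /∅/ ok → well-formed
/vwum/ — σ1 onset /vw/ (2→5 rises), coda /m/ ok → well-formed
/fe.vmus/ — σ1 onset /f/, coda /∅/ ok; σ2 onset /vm/ (2→3 rises), coda /s/ ok → well-formed
/fed/ — σ1 onset /f/, coda /d/ ok → well-formed
/kol.pid/ — σ1 onset /k/, coda /l/ ok; σ2 onset /p/, coda /d/ ok → well-formed
/mwu/ — σ1 onset /mw/ (3→5 rises), coda /∅/ ok → well-formed
Well-formed: /ep/, /fad.nwi/, /vwum/, /fe.vmus/, /fed/, /kol.pid/, /mwu/ → 7.

7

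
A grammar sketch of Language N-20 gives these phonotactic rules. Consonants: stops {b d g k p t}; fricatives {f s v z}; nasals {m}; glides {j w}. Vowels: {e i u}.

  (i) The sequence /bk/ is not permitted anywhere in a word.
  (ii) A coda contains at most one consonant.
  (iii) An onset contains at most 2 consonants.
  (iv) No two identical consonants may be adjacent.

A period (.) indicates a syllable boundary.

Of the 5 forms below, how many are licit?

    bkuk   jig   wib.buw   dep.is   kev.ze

3

bkuk — violates constraint (i): contains banned sequence /bk/ → illicit
jig — σ1 onset /j/, coda /g/ ok → licit
wib.buw — violates constraint (iv): adjacent identical consonants /bb/ → illicit
dep.is — σ1 onset /d/, coda /p/ ok; σ2 onset /∅/, coda /s/ ok → licit
kev.ze — σ1 onset /k/, coda /v/ ok; σ2 onset /z/, coda /∅/ ok → licit
Licit: jig, dep.is, kev.ze → 3.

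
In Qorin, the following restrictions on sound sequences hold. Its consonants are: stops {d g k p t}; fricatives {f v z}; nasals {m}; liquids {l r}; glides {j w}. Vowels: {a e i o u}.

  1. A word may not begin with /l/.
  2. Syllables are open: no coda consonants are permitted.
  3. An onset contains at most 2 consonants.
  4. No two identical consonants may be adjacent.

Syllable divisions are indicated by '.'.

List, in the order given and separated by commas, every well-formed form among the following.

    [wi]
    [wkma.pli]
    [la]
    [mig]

[wi]

[wi] — σ1 onset /w/, coda /∅/ ok → well-formed
[wkma.pli] — violates constraint 3: syllable 1 onset /wkm/ has 3 consonants (> 2) → ill-formed
[la] — violates constraint 1: word begins with /l/ → ill-formed
[mig] — violates constraint 2: syllable 1 coda /g/ has 1 consonant (> 0) → ill-formed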